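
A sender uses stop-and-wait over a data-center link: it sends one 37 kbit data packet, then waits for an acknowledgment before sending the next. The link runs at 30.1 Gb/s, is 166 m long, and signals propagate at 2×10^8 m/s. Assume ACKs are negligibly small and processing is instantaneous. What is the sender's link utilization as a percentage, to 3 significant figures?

t_tx = L/R = 37000/30100000000 = 1.22924e-06 s.
t_prop = 166/200000000 = 8.3e-07 s; RTT = 1.66e-06 s.
Cycle = t_tx + RTT = 2.88924e-06 s.
Utilization = t_tx / cycle = 1.22924e-06/2.88924e-06 = 42.5 %.

42.5 %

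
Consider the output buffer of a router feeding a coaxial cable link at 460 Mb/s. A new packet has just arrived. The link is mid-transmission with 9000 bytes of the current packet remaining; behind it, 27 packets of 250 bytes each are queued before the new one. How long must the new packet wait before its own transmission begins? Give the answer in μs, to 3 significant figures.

Each queued packet: L/R = 2000/460000000 = 4.34783 μs.
27 queued → 117.391 μs.
Plus remaining 72000 bits of current packet: 156.522 μs.
Queuing delay = 274 μs.

274 μs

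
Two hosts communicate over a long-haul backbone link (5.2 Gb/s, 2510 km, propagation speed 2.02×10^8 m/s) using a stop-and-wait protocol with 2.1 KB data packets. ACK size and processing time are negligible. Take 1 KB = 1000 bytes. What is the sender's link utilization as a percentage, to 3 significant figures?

0.0130 %

t_tx = L/R = 16800/5200000000 = 3.23077e-06 s.
t_prop = 2510000/202000000 = 0.0124257 s; RTT = 0.0248515 s.
Cycle = t_tx + RTT = 0.0248547 s.
Utilization = t_tx / cycle = 3.23077e-06/0.0248547 = 0.0130 %.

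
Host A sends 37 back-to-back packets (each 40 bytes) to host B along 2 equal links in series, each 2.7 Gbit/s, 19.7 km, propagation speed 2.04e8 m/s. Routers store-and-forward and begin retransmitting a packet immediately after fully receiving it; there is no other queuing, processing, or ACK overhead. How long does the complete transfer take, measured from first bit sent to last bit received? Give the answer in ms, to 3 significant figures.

0.198 ms

Per-hop transmission t_tx = L/R = 320/2700000000 = 0.000118519 ms.
Per-hop propagation t_prop = 19700/204000000 = 0.0965686 ms.
Pipeline fill: first packet needs 2·t_tx to clear all hops; remaining 36 packets each add one t_tx.
Total = (2+37-1)·t_tx + 2·t_prop = 38·0.000118519 + 2·0.0965686 = 0.198 ms.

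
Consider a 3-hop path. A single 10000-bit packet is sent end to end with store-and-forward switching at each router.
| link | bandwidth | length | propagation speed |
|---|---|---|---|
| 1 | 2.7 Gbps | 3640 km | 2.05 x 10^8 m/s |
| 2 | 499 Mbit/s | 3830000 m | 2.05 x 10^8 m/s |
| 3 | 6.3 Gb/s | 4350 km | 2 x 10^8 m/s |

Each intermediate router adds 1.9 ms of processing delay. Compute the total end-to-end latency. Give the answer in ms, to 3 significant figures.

62.0 ms

Transmission delays (L/R per hop): 0.0037037, 0.0200401, 0.0015873 ms; sum = 0.0253311 ms.
Propagation delays (d/s per hop): 17.7561, 18.6829, 21.75 ms; sum = 58.189 ms.
Processing at 2 router(s): 2 × 1.9 ms = 3.8 ms.
End-to-end = 62.0 ms.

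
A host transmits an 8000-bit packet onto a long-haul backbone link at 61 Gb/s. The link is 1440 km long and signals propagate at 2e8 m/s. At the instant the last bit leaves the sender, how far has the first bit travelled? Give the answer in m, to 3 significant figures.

26.2 m

t_tx = L/R = 8000/61000000000 = 1.31148e-07 s.
Distance = s × t_tx = 200000000 × 1.31148e-07 = 26.2 m.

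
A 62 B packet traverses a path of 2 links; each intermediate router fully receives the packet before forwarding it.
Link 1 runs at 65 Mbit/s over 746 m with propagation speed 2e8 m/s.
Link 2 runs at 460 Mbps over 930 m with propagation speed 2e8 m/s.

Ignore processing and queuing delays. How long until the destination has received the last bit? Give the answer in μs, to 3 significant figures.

L = 62 × 8 = 496 bits.
Transmission delays (L/R per hop): 7.63077, 1.07826 μs; sum = 8.70903 μs.
Propagation delays (d/s per hop): 3.73, 4.65 μs; sum = 8.38 μs.
End-to-end = 17.1 μs.

17.1 μs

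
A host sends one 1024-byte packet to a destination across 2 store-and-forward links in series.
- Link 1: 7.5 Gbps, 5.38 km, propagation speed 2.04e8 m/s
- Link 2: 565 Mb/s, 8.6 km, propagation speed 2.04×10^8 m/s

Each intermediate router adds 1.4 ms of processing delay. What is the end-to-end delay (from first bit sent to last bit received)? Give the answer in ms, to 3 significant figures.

L = 1024 × 8 = 8192 bits.
Transmission delays (L/R per hop): 0.00109227, 0.0144991 ms; sum = 0.0155914 ms.
Propagation delays (d/s per hop): 0.0263725, 0.0421569 ms; sum = 0.0685294 ms.
Processing at 1 router(s): 1 × 1.4 ms = 1.4 ms.
End-to-end = 1.48 ms.

1.48 ms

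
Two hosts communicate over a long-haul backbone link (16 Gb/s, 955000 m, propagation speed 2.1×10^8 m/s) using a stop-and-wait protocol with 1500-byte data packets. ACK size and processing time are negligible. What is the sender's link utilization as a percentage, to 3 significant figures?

0.00825 %

t_tx = L/R = 12000/16000000000 = 7.5e-07 s.
t_prop = 955000/210000000 = 0.00454762 s; RTT = 0.00909524 s.
Cycle = t_tx + RTT = 0.00909599 s.
Utilization = t_tx / cycle = 7.5e-07/0.00909599 = 0.00825 %.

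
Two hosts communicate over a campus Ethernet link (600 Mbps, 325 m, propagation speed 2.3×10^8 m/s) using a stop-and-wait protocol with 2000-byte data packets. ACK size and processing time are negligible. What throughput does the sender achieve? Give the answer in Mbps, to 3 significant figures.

t_tx = L/R = 16000/600000000 = 2.66667e-05 s.
t_prop = 325/2.3e+08 = 1.41304e-06 s; RTT = 2.82609e-06 s.
Cycle = t_tx + RTT = 2.94928e-05 s.
Throughput = L / cycle = 16000 / 2.94928e-05 = 543 Mbps.

543 Mbps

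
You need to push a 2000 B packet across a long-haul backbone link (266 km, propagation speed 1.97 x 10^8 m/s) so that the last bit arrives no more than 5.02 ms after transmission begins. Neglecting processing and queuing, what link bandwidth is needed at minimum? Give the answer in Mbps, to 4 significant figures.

L = 16000 bits.
Propagation delay = 266000 / 197000000 = 1.35025 ms.
Transmission budget = 5.02 − 1.35025 = 3.66975 ms.
R ≥ L / t_tx = 16000 bits / 0.00366975 s = 4.360 Mbps.

4.360 Mbps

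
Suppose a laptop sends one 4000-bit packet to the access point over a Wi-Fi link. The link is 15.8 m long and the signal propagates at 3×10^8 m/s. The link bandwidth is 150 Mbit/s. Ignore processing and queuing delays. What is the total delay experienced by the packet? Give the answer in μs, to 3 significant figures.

26.7 μs

Transmission delay = L/R = 4000 / 150000000 = 26.6667 μs.
Propagation delay = d/s = 15.8 m / 300000000 m/s = 0.0526667 μs.
Total = 26.7 μs.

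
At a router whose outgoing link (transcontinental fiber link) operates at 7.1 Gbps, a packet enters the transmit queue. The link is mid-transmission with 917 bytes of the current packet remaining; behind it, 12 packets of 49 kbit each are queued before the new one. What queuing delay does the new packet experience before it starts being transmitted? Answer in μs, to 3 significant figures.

83.9 μs

Each queued packet: L/R = 49000/7100000000 = 6.90141 μs.
12 queued → 82.8169 μs.
Plus remaining 7336 bits of current packet: 1.03324 μs.
Queuing delay = 83.9 μs.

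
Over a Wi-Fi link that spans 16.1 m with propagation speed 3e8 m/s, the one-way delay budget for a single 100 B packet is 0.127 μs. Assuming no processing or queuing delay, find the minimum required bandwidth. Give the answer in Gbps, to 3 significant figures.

10.9 Gbps

L = 800 bits.
Propagation delay = 16.1 / 300000000 = 0.0536667 μs.
Transmission budget = 0.127 − 0.0536667 = 0.0733333 μs.
R ≥ L / t_tx = 800 bits / 7.33333e-08 s = 10.9 Gbps.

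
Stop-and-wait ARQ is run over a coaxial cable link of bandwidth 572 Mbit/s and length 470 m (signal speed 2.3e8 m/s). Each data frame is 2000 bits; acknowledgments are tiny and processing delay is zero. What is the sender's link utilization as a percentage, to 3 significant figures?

t_tx = L/R = 2000/572000000 = 3.4965e-06 s.
t_prop = 470/2.3e+08 = 2.04348e-06 s; RTT = 4.08696e-06 s.
Cycle = t_tx + RTT = 7.58346e-06 s.
Utilization = t_tx / cycle = 3.4965e-06/7.58346e-06 = 46.1 %.

46.1 %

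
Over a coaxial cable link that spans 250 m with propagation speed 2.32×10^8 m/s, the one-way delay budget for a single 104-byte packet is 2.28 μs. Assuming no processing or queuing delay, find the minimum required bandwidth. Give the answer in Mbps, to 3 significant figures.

L = 832 bits.
Propagation delay = 250 / 2.32e+08 = 1.07759 μs.
Transmission budget = 2.28 − 1.07759 = 1.20241 μs.
R ≥ L / t_tx = 832 bits / 1.20241e-06 s = 692 Mbps.

692 Mbps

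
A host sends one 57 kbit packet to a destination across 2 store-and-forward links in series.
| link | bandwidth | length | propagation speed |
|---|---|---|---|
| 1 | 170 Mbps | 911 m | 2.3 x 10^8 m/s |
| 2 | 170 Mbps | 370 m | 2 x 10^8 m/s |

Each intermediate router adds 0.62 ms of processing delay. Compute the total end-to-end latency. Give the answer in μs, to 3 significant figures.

L = 57000 bits.
Transmission delay per hop = L/R = 57000/170000000 = 335.294 μs; 2 hops → 670.588 μs.
Propagation delays (d/s per hop): 3.96087, 1.85 μs; sum = 5.81087 μs.
Processing at 1 router(s): 1 × 0.62 ms = 620 μs.
End-to-end = 1300 μs.

1300 μs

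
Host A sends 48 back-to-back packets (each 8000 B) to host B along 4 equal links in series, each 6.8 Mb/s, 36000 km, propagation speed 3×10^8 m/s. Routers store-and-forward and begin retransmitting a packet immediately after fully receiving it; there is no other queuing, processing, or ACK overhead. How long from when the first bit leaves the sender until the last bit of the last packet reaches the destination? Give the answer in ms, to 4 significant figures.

960.0 ms

Per-hop transmission t_tx = L/R = 64000/6800000 = 9.41176 ms.
Per-hop propagation t_prop = 36000000/300000000 = 120 ms.
Pipeline fill: first packet needs 4·t_tx to clear all hops; remaining 47 packets each add one t_tx.
Total = (4+48-1)·t_tx + 4·t_prop = 51·9.41176 + 4·120 = 960.0 ms.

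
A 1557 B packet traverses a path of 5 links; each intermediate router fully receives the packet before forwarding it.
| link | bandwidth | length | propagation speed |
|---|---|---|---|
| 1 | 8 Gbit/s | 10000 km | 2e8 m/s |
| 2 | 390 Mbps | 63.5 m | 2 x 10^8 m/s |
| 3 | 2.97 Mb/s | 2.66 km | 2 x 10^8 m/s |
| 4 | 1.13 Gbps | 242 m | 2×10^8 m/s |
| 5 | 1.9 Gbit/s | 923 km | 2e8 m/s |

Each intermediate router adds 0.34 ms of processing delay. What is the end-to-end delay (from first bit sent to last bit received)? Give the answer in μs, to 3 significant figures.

60200 μs

L = 1557 × 8 = 12456 bits.
Transmission delays (L/R per hop): 1.557, 31.9385, 4193.94, 11.023, 6.55579 μs; sum = 4245.01 μs.
Propagation delays (d/s per hop): 50000, 0.3175, 13.3, 1.21, 4615 μs; sum = 54629.8 μs.
Processing at 4 router(s): 4 × 0.34 ms = 1360 μs.
End-to-end = 60200 μs.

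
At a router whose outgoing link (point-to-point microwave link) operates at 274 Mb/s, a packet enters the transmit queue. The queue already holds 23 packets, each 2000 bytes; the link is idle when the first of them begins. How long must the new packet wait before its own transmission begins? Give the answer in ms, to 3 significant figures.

1.34 ms

Each queued packet: L/R = 16000/274000000 = 0.0583942 ms.
23 queued → 1.34307 ms.
Queuing delay = 1.34 ms.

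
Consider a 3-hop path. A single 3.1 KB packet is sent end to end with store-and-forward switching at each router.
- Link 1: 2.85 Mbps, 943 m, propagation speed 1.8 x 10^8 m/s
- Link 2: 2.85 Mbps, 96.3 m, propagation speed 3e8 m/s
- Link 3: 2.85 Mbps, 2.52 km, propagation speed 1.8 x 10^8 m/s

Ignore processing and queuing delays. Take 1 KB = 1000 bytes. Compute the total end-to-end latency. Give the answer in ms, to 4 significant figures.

26.12 ms

L = 24800 bits.
Transmission delay per hop = L/R = 24800/2850000 = 8.70175 ms; 3 hops → 26.1053 ms.
Propagation delays (d/s per hop): 0.00523889, 0.000321, 0.014 ms; sum = 0.0195599 ms.
End-to-end = 26.12 ms.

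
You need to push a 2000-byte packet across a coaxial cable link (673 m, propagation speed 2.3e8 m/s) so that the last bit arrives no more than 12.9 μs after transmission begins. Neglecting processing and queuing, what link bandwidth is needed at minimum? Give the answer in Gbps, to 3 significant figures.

1.60 Gbps

L = 16000 bits.
Propagation delay = 673 / 2.3e+08 = 2.92609 μs.
Transmission budget = 12.9 − 2.92609 = 9.97391 μs.
R ≥ L / t_tx = 16000 bits / 9.97391e-06 s = 1.60 Gbps.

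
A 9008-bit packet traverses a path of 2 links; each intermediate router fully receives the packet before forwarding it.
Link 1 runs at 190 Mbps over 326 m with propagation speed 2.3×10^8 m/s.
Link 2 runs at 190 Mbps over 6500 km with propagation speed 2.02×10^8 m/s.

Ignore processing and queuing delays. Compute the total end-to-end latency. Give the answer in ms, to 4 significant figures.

Transmission delay per hop = L/R = 9008/190000000 = 0.0474105 ms; 2 hops → 0.0948211 ms.
Propagation delays (d/s per hop): 0.00141739, 32.1782 ms; sum = 32.1796 ms.
End-to-end = 32.27 ms.

32.27 ms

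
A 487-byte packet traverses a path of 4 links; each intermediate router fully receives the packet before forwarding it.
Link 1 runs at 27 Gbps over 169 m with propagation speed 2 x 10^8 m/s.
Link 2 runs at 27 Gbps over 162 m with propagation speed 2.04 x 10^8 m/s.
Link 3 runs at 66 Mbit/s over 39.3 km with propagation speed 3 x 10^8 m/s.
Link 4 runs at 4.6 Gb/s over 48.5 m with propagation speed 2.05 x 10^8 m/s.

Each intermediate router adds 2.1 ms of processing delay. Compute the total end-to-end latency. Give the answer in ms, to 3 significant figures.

6.49 ms

L = 487 × 8 = 3896 bits.
Transmission delays (L/R per hop): 0.000144296, 0.000144296, 0.0590303, 0.000846957 ms; sum = 0.0601659 ms.
Propagation delays (d/s per hop): 0.000845, 0.000794118, 0.131, 0.000236585 ms; sum = 0.132876 ms.
Processing at 3 router(s): 3 × 2.1 ms = 6.3 ms.
End-to-end = 6.49 ms.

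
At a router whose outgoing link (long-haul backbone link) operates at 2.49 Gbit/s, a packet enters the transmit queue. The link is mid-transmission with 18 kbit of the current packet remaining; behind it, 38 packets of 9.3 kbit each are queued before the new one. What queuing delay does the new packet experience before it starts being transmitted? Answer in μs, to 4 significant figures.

Each queued packet: L/R = 9300/2490000000 = 3.73494 μs.
38 queued → 141.928 μs.
Plus remaining 18000 bits of current packet: 7.22892 μs.
Queuing delay = 149.2 μs.

149.2 μs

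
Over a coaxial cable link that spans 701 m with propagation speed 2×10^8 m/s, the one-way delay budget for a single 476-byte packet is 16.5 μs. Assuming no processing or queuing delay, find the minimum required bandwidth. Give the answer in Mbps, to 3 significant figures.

293 Mbps

L = 3808 bits.
Propagation delay = 701 / 200000000 = 3.505 μs.
Transmission budget = 16.5 − 3.505 = 12.995 μs.
R ≥ L / t_tx = 3808 bits / 1.2995e-05 s = 293 Mbps.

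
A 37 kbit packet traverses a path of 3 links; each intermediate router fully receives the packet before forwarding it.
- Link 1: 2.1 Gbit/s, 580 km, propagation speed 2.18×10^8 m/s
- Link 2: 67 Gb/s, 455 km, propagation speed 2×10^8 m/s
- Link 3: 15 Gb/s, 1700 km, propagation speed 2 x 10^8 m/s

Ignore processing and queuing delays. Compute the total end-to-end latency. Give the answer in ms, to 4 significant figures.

L = 37000 bits.
Transmission delays (L/R per hop): 0.017619, 0.000552239, 0.00246667 ms; sum = 0.020638 ms.
Propagation delays (d/s per hop): 2.66055, 2.275, 8.5 ms; sum = 13.4356 ms.
End-to-end = 13.46 ms.

13.46 ms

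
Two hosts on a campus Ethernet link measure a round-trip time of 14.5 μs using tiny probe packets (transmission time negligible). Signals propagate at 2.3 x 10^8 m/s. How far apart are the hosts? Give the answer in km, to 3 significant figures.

1.67 km

One-way propagation = RTT/2 = 7.25 μs.
d = s × t = 2.3e+08 × 7.25e-06 = 1.67 km.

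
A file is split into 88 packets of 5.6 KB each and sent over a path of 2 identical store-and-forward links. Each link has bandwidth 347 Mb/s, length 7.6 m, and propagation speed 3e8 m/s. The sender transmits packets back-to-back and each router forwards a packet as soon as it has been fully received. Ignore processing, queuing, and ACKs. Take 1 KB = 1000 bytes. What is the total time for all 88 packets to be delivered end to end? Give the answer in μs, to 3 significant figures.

11500 μs

Per-hop transmission t_tx = L/R = 44800/347000000 = 129.107 μs.
Per-hop propagation t_prop = 7.6/300000000 = 0.0253333 μs.
Pipeline fill: first packet needs 2·t_tx to clear all hops; remaining 87 packets each add one t_tx.
Total = (2+88-1)·t_tx + 2·t_prop = 89·129.107 + 2·0.0253333 = 11500 μs.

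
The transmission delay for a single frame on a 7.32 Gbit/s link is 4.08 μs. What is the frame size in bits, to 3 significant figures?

L = R × t_tx = 7320000000 b/s × 4.08e-06 s = 29865.6 bits.

29900 bits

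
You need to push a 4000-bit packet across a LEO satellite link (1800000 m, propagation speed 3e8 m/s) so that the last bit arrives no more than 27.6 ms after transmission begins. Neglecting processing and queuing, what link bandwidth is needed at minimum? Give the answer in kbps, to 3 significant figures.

Propagation delay = 1800000 / 300000000 = 6 ms.
Transmission budget = 27.6 − 6 = 21.6 ms.
R ≥ L / t_tx = 4000 bits / 0.0216 s = 185 kbps.

185 kbps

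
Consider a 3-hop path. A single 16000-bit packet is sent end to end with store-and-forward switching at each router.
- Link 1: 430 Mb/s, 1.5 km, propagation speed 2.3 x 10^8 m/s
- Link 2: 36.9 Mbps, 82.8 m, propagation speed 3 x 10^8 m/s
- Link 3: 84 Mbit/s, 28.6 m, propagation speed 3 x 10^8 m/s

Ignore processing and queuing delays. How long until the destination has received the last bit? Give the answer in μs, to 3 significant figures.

Transmission delays (L/R per hop): 37.2093, 433.604, 190.476 μs; sum = 661.29 μs.
Propagation delays (d/s per hop): 6.52174, 0.276, 0.0953333 μs; sum = 6.89307 μs.
End-to-end = 668 μs.

668 μs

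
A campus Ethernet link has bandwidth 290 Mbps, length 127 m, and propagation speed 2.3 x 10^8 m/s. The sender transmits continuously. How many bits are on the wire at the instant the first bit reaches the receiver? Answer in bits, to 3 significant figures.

Propagation delay = 127 / 2.3e+08 = 5.52174e-07 s.
BDP = R × t_prop = 290000000 × 5.52174e-07 = 160.13 bits.

160 bits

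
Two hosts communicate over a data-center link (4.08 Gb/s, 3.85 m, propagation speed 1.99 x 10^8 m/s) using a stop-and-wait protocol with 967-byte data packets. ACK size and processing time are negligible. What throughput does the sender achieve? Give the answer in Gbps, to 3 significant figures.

t_tx = L/R = 7736/4080000000 = 1.89608e-06 s.
t_prop = 3.85/199000000 = 1.93467e-08 s; RTT = 3.86935e-08 s.
Cycle = t_tx + RTT = 1.93477e-06 s.
Throughput = L / cycle = 7736 / 1.93477e-06 = 4.00 Gbps.

4.00 Gbps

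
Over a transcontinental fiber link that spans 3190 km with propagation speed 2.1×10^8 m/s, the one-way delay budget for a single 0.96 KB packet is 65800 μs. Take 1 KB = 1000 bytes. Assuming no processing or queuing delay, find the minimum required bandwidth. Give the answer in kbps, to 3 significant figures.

L = 7680 bits.
Propagation delay = 3190000 / 210000000 = 15190.5 μs.
Transmission budget = 65800 − 15190.5 = 50609.5 μs.
R ≥ L / t_tx = 7680 bits / 0.0506095 s = 152 kbps.

152 kbps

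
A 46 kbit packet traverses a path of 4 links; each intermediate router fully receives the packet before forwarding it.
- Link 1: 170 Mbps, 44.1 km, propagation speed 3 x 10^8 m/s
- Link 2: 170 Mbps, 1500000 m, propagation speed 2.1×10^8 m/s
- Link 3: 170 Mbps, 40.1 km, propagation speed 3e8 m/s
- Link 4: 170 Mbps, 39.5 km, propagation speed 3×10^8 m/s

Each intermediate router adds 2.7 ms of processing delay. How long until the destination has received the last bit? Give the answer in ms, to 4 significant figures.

16.74 ms

L = 46000 bits.
Transmission delay per hop = L/R = 46000/170000000 = 0.270588 ms; 4 hops → 1.08235 ms.
Propagation delays (d/s per hop): 0.147, 7.14286, 0.133667, 0.131667 ms; sum = 7.55519 ms.
Processing at 3 router(s): 3 × 2.7 ms = 8.1 ms.
End-to-end = 16.74 ms.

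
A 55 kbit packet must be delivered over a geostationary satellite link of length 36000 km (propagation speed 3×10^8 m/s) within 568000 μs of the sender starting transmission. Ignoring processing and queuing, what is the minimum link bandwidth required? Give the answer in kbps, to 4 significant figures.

Propagation delay = 36000000 / 300000000 = 120000 μs.
Transmission budget = 568000 − 120000 = 448000 μs.
R ≥ L / t_tx = 55000 bits / 0.448 s = 122.8 kbps.

122.8 kbps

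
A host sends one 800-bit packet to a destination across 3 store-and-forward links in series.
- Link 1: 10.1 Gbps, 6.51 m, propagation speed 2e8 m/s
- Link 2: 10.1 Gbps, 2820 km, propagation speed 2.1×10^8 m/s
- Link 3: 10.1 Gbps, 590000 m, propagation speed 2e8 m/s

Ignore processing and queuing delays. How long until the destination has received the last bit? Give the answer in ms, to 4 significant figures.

Transmission delay per hop = L/R = 800/10100000000 = 7.92079e-05 ms; 3 hops → 0.000237624 ms.
Propagation delays (d/s per hop): 3.255e-05, 13.4286, 2.95 ms; sum = 16.3786 ms.
End-to-end = 16.38 ms.

16.38 ms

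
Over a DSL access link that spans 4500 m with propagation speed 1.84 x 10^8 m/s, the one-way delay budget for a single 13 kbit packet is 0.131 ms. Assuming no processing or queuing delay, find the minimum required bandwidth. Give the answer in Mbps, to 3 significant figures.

Propagation delay = 4500 / 184000000 = 0.0244565 ms.
Transmission budget = 0.131 − 0.0244565 = 0.106543 ms.
R ≥ L / t_tx = 13000 bits / 0.000106543 s = 122 Mbps.

122 Mbps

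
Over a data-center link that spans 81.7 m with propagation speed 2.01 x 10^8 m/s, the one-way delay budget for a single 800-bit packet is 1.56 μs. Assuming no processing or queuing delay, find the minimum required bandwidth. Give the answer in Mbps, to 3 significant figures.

694 Mbps

Propagation delay = 81.7 / 2.01e+08 = 0.406468 μs.
Transmission budget = 1.56 − 0.406468 = 1.15353 μs.
R ≥ L / t_tx = 800 bits / 1.15353e-06 s = 694 Mbps.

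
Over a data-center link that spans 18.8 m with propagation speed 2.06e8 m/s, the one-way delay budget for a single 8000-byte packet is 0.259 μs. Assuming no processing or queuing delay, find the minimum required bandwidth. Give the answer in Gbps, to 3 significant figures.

382 Gbps

L = 64000 bits.
Propagation delay = 18.8 / 206000000 = 0.0912621 μs.
Transmission budget = 0.259 − 0.0912621 = 0.167738 μs.
R ≥ L / t_tx = 64000 bits / 1.67738e-07 s = 382 Gbps.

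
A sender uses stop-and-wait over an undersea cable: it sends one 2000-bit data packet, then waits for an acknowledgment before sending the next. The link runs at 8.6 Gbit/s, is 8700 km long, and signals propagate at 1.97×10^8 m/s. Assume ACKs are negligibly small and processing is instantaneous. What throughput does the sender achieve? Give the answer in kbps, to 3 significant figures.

t_tx = L/R = 2000/8600000000 = 2.32558e-07 s.
t_prop = 8700000/197000000 = 0.0441624 s; RTT = 0.0883249 s.
Cycle = t_tx + RTT = 0.0883251 s.
Throughput = L / cycle = 2000 / 0.0883251 = 22.6 kbps.

22.6 kbps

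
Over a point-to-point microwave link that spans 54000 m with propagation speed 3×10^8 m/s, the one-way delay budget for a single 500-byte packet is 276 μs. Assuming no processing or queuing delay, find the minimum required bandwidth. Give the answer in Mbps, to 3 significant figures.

L = 4000 bits.
Propagation delay = 54000 / 300000000 = 180 μs.
Transmission budget = 276 − 180 = 96 μs.
R ≥ L / t_tx = 4000 bits / 9.6e-05 s = 41.7 Mbps.

41.7 Mbps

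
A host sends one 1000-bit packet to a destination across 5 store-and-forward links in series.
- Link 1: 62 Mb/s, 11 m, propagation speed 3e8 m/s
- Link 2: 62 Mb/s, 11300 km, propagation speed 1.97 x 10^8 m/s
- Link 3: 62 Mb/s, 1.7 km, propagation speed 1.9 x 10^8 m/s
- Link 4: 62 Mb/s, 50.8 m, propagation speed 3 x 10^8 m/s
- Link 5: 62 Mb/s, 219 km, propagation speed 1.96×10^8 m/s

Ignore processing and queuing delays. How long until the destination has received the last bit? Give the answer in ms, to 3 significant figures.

Transmission delay per hop = L/R = 1000/62000000 = 0.016129 ms; 5 hops → 0.0806452 ms.
Propagation delays (d/s per hop): 3.66667e-05, 57.3604, 0.00894737, 0.000169333, 1.11735 ms; sum = 58.4869 ms.
End-to-end = 58.6 ms.

58.6 ms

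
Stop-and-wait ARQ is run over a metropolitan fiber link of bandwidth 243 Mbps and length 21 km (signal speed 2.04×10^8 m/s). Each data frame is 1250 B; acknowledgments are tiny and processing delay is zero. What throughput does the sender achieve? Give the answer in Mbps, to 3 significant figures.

40.5 Mbps

t_tx = L/R = 10000/243000000 = 4.11523e-05 s.
t_prop = 21000/204000000 = 0.000102941 s; RTT = 0.000205882 s.
Cycle = t_tx + RTT = 0.000247035 s.
Throughput = L / cycle = 10000 / 0.000247035 = 40.5 Mbps.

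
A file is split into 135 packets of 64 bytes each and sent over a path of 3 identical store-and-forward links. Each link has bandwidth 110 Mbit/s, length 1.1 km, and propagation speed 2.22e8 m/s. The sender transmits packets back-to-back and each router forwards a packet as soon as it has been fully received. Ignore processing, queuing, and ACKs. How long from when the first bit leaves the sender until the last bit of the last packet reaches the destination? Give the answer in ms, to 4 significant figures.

Per-hop transmission t_tx = L/R = 512/110000000 = 0.00465455 ms.
Per-hop propagation t_prop = 1100/2.22e+08 = 0.00495495 ms.
Pipeline fill: first packet needs 3·t_tx to clear all hops; remaining 134 packets each add one t_tx.
Total = (3+135-1)·t_tx + 3·t_prop = 137·0.00465455 + 3·0.00495495 = 0.6525 ms.

0.6525 ms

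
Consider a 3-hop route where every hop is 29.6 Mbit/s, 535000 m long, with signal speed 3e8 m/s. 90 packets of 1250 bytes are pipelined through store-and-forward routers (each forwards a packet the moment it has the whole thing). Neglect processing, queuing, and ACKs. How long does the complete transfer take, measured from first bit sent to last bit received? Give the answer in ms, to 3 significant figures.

Per-hop transmission t_tx = L/R = 10000/29600000 = 0.337838 ms.
Per-hop propagation t_prop = 535000/300000000 = 1.78333 ms.
Pipeline fill: first packet needs 3·t_tx to clear all hops; remaining 89 packets each add one t_tx.
Total = (3+90-1)·t_tx + 3·t_prop = 92·0.337838 + 3·1.78333 = 36.4 ms.

36.4 ms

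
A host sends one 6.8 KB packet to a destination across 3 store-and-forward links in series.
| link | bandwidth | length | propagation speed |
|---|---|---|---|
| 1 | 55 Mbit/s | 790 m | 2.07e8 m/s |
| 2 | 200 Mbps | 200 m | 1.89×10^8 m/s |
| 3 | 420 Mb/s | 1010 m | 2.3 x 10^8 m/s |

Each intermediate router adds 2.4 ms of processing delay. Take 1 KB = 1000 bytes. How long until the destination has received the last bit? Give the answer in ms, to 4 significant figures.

6.200 ms

L = 54400 bits.
Transmission delays (L/R per hop): 0.989091, 0.272, 0.129524 ms; sum = 1.39061 ms.
Propagation delays (d/s per hop): 0.00381643, 0.0010582, 0.0043913 ms; sum = 0.00926593 ms.
Processing at 2 router(s): 2 × 2.4 ms = 4.8 ms.
End-to-end = 6.200 ms.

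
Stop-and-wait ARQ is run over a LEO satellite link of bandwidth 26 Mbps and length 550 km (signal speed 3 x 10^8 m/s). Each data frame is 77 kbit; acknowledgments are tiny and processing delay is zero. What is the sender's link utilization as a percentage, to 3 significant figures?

t_tx = L/R = 77000/26000000 = 0.00296154 s.
t_prop = 550000/300000000 = 0.00183333 s; RTT = 0.00366667 s.
Cycle = t_tx + RTT = 0.00662821 s.
Utilization = t_tx / cycle = 0.00296154/0.00662821 = 44.7 %.

44.7 %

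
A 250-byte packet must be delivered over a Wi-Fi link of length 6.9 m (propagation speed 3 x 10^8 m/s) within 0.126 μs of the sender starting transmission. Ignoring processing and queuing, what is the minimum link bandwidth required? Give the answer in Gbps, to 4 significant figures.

L = 2000 bits.
Propagation delay = 6.9 / 300000000 = 0.023 μs.
Transmission budget = 0.126 − 0.023 = 0.103 μs.
R ≥ L / t_tx = 2000 bits / 1.03e-07 s = 19.42 Gbps.

19.42 Gbps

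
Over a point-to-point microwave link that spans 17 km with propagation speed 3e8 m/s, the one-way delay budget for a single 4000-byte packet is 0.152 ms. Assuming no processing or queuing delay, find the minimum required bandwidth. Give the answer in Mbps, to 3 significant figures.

336 Mbps

L = 32000 bits.
Propagation delay = 17000 / 300000000 = 0.0566667 ms.
Transmission budget = 0.152 − 0.0566667 = 0.0953333 ms.
R ≥ L / t_tx = 32000 bits / 9.53333e-05 s = 336 Mbps.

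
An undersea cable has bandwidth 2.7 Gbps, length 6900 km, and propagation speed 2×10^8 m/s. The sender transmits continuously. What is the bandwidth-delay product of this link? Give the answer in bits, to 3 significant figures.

Propagation delay = 6900000 / 200000000 = 0.0345 s.
BDP = R × t_prop = 2700000000 × 0.0345 = 93150000 bits.

93200000 bits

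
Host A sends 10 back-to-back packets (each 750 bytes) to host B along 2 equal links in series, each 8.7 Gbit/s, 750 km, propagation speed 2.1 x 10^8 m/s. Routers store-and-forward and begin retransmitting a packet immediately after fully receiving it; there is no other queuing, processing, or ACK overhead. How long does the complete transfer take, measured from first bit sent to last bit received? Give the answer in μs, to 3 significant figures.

Per-hop transmission t_tx = L/R = 6000/8700000000 = 0.689655 μs.
Per-hop propagation t_prop = 750000/210000000 = 3571.43 μs.
Pipeline fill: first packet needs 2·t_tx to clear all hops; remaining 9 packets each add one t_tx.
Total = (2+10-1)·t_tx + 2·t_prop = 11·0.689655 + 2·3571.43 = 7150 μs.

7150 μs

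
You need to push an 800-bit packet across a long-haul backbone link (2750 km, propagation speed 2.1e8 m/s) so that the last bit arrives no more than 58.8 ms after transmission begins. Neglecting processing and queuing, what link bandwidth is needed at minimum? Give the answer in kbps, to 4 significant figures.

Propagation delay = 2750000 / 210000000 = 13.0952 ms.
Transmission budget = 58.8 − 13.0952 = 45.7048 ms.
R ≥ L / t_tx = 800 bits / 0.0457048 s = 17.50 kbps.

17.50 kbps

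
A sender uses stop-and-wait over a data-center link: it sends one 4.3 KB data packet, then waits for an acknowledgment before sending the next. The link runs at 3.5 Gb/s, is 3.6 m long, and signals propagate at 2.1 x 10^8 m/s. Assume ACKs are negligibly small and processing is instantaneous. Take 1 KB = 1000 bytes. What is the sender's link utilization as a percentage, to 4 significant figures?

99.65 %

t_tx = L/R = 34400/3500000000 = 9.82857e-06 s.
t_prop = 3.6/210000000 = 1.71429e-08 s; RTT = 3.42857e-08 s.
Cycle = t_tx + RTT = 9.86286e-06 s.
Utilization = t_tx / cycle = 9.82857e-06/9.86286e-06 = 99.65 %.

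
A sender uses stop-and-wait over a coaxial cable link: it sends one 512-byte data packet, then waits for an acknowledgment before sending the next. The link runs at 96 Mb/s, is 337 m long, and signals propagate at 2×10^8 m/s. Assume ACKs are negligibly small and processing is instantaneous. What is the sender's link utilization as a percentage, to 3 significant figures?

92.7 %

t_tx = L/R = 4096/96000000 = 4.26667e-05 s.
t_prop = 337/200000000 = 1.685e-06 s; RTT = 3.37e-06 s.
Cycle = t_tx + RTT = 4.60367e-05 s.
Utilization = t_tx / cycle = 4.26667e-05/4.60367e-05 = 92.7 %.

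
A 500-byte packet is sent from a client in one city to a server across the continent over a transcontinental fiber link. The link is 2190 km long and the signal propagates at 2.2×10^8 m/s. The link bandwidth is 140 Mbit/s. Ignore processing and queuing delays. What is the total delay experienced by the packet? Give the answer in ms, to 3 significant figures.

9.98 ms

L = 500 × 8 = 4000 bits.
Transmission delay = L/R = 4000 / 140000000 = 0.0285714 ms.
Propagation delay = d/s = 2190000 m / 2.2e+08 m/s = 9.95455 ms.
Total = 9.98 ms.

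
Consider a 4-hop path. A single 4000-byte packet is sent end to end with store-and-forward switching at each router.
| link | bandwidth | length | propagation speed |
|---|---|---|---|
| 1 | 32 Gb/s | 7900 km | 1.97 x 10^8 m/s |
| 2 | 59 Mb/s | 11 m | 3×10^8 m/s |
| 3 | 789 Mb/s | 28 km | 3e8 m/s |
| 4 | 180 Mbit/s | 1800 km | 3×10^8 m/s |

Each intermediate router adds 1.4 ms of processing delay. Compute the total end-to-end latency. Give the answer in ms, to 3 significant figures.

51.2 ms

L = 4000 × 8 = 32000 bits.
Transmission delays (L/R per hop): 0.001, 0.542373, 0.0405577, 0.177778 ms; sum = 0.761708 ms.
Propagation delays (d/s per hop): 40.1015, 3.66667e-05, 0.0933333, 6 ms; sum = 46.1949 ms.
Processing at 3 router(s): 3 × 1.4 ms = 4.2 ms.
End-to-end = 51.2 ms.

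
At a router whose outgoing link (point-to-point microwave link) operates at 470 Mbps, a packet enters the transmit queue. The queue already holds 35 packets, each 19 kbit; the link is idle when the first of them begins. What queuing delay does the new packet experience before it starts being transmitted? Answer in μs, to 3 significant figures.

Each queued packet: L/R = 19000/470000000 = 40.4255 μs.
35 queued → 1414.89 μs.
Queuing delay = 1410 μs.

1410 μs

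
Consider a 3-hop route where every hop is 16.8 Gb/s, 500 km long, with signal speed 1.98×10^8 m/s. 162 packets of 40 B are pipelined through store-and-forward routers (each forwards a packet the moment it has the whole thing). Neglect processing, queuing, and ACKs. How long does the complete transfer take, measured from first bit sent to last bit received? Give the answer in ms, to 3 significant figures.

7.58 ms

Per-hop transmission t_tx = L/R = 320/16800000000 = 1.90476e-05 ms.
Per-hop propagation t_prop = 500000/198000000 = 2.52525 ms.
Pipeline fill: first packet needs 3·t_tx to clear all hops; remaining 161 packets each add one t_tx.
Total = (3+162-1)·t_tx + 3·t_prop = 164·1.90476e-05 + 3·2.52525 = 7.58 ms.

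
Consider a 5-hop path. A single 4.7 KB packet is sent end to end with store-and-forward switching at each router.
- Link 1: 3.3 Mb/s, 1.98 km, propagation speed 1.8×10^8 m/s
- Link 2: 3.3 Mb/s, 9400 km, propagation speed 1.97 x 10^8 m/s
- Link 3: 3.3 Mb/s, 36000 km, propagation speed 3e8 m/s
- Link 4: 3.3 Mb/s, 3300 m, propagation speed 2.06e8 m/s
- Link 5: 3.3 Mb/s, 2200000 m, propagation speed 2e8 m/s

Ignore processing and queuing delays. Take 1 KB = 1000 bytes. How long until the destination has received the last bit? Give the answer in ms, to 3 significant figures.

236 ms

L = 37600 bits.
Transmission delay per hop = L/R = 37600/3300000 = 11.3939 ms; 5 hops → 56.9697 ms.
Propagation delays (d/s per hop): 0.011, 47.7157, 120, 0.0160194, 11 ms; sum = 178.743 ms.
End-to-end = 236 ms.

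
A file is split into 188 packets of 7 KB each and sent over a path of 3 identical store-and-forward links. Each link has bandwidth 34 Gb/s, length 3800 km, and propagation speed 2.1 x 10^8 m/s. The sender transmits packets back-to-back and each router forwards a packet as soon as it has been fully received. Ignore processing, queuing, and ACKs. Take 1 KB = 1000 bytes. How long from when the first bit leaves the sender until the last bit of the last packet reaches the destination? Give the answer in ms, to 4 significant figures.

54.60 ms

Per-hop transmission t_tx = L/R = 56000/34000000000 = 0.00164706 ms.
Per-hop propagation t_prop = 3800000/210000000 = 18.0952 ms.
Pipeline fill: first packet needs 3·t_tx to clear all hops; remaining 187 packets each add one t_tx.
Total = (3+188-1)·t_tx + 3·t_prop = 190·0.00164706 + 3·18.0952 = 54.60 ms.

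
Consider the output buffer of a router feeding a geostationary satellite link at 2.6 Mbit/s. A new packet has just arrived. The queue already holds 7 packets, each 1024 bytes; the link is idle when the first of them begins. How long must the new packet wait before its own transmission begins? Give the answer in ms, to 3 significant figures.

22.1 ms

Each queued packet: L/R = 8192/2600000 = 3.15077 ms.
7 queued → 22.0554 ms.
Queuing delay = 22.1 ms.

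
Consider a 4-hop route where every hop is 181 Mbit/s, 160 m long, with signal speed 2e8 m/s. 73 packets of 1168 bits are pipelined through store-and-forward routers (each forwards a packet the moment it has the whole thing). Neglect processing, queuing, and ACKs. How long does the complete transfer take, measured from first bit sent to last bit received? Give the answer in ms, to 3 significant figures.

0.494 ms

Per-hop transmission t_tx = L/R = 1168/181000000 = 0.00645304 ms.
Per-hop propagation t_prop = 160/200000000 = 0.0008 ms.
Pipeline fill: first packet needs 4·t_tx to clear all hops; remaining 72 packets each add one t_tx.
Total = (4+73-1)·t_tx + 4·t_prop = 76·0.00645304 + 4·0.0008 = 0.494 ms.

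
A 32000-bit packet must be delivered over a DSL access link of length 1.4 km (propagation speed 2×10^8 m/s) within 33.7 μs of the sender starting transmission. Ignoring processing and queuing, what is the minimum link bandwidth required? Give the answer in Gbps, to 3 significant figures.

1.20 Gbps

Propagation delay = 1400 / 200000000 = 7 μs.
Transmission budget = 33.7 − 7 = 26.7 μs.
R ≥ L / t_tx = 32000 bits / 2.67e-05 s = 1.20 Gbps.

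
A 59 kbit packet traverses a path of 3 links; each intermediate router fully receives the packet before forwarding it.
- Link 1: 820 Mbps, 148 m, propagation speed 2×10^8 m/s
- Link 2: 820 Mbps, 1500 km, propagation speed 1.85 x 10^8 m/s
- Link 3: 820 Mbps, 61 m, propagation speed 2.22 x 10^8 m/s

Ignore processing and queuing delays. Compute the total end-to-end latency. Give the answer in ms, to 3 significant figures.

8.32 ms

L = 59000 bits.
Transmission delay per hop = L/R = 59000/820000000 = 0.0719512 ms; 3 hops → 0.215854 ms.
Propagation delays (d/s per hop): 0.00074, 8.10811, 0.000274775 ms; sum = 8.10912 ms.
End-to-end = 8.32 ms.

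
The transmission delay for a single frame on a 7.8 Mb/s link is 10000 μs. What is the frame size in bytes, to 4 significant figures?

L = R × t_tx = 7800000 b/s × 0.01 s = 78000 bits.
In bytes: 78000 / 8 = 9750 bytes.

9750 bytes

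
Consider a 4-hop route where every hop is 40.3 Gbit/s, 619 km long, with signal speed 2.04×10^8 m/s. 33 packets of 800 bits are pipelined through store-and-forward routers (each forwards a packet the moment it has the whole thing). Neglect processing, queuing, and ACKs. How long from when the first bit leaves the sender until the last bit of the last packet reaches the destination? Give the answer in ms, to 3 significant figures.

12.1 ms

Per-hop transmission t_tx = L/R = 800/40300000000 = 1.98511e-05 ms.
Per-hop propagation t_prop = 619000/204000000 = 3.03431 ms.
Pipeline fill: first packet needs 4·t_tx to clear all hops; remaining 32 packets each add one t_tx.
Total = (4+33-1)·t_tx + 4·t_prop = 36·1.98511e-05 + 4·3.03431 = 12.1 ms.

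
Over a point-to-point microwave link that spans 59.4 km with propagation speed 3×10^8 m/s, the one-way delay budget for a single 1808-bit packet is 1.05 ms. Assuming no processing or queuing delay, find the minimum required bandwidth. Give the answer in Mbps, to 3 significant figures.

2.12 Mbps

Propagation delay = 59400 / 300000000 = 0.198 ms.
Transmission budget = 1.05 − 0.198 = 0.852 ms.
R ≥ L / t_tx = 1808 bits / 0.000852 s = 2.12 Mbps.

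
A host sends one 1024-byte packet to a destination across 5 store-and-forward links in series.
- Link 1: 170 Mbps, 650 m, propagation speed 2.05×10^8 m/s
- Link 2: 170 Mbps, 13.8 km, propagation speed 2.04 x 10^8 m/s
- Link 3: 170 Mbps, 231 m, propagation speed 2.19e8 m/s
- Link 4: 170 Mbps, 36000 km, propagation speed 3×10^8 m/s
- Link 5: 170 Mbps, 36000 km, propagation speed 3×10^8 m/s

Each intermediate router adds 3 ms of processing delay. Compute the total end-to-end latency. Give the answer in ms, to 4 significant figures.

L = 1024 × 8 = 8192 bits.
Transmission delay per hop = L/R = 8192/170000000 = 0.0481882 ms; 5 hops → 0.240941 ms.
Propagation delays (d/s per hop): 0.00317073, 0.0676471, 0.00105479, 120, 120 ms; sum = 240.072 ms.
Processing at 4 router(s): 4 × 3 ms = 12 ms.
End-to-end = 252.3 ms.

252.3 ms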